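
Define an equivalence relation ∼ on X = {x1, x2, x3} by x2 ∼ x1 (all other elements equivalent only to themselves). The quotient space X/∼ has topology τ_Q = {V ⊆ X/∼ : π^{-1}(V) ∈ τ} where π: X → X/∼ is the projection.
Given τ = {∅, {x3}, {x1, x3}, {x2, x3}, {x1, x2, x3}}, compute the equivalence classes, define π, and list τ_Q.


X/∼ = {[x1=x2], [x3]}; |τ_Q| = 3.

Equivalence classes: [x1=x2], [x3].
Quotient map π: X → X/∼ sends x1 ↦ [x1=x2], x2 ↦ [x1=x2], x3 ↦ [x3].
For each subset V ⊆ X/∼, compute π^{-1}(V) ⊆ X and check whether π^{-1}(V) ∈ τ. V is open in τ_Q iff π^{-1}(V) ∈ τ.
  V = {}: π^{-1}(V) = ∅ ∈ τ ✓.
  V = {[x1=x2]}: π^{-1}(V) = {x1, x2} ∉ τ ✗.
  V = {[x3]}: π^{-1}(V) = {x3} ∈ τ ✓.
  V = {[x1=x2], [x3]}: π^{-1}(V) = {x1, x2, x3} ∈ τ ✓.
Open sets in the quotient: τ_Q = {{}, {[x3]}, {[x1=x2], [x3]}} (3 elements).


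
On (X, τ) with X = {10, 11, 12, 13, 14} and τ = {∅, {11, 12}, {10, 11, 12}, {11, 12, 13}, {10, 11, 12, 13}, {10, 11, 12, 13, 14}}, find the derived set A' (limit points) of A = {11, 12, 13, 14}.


A' = {10, 11, 12, 13, 14}

For each x ∈ X, list the open sets U ∈ τ with x ∈ U, then check whether U ∩ (A ∖ {x}) ≠ ∅ for every such U.
  x = 10: opens ∋ x are {10, 11, 12}, {10, 11, 12, 13}, {10, 11, 12, 13, 14}; each meets A ∖ {10}, so x IS a limit point.
  x = 11: opens ∋ x are {11, 12}, {10, 11, 12}, {11, 12, 13}, {10, 11, 12, 13}, {10, 11, 12, 13, 14}; each meets A ∖ {11}, so x IS a limit point.
  x = 12: opens ∋ x are {11, 12}, {10, 11, 12}, {11, 12, 13}, {10, 11, 12, 13}, {10, 11, 12, 13, 14}; each meets A ∖ {12}, so x IS a limit point.
  x = 13: opens ∋ x are {11, 12, 13}, {10, 11, 12, 13}, {10, 11, 12, 13, 14}; each meets A ∖ {13}, so x IS a limit point.
  x = 14: opens ∋ x are {10, 11, 12, 13, 14}; each meets A ∖ {14}, so x IS a limit point.
Collecting: A' = {10, 11, 12, 13, 14}.


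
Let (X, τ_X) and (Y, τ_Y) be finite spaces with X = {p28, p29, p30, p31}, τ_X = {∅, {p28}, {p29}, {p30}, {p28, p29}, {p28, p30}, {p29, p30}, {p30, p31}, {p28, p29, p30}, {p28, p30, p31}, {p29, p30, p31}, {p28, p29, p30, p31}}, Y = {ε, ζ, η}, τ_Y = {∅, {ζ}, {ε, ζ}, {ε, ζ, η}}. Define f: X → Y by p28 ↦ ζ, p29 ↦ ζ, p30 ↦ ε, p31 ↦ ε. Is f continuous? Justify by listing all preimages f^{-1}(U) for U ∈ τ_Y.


f IS continuous.

Compute f^{-1}(U) for each U ∈ τ_Y:
  U = ∅: f^{-1}(U) = ∅ ∈ τ_X ✓.
  U = {ζ}: f^{-1}(U) = {p28, p29} ∈ τ_X ✓.
  U = {ε, ζ}: f^{-1}(U) = {p28, p29, p30, p31} ∈ τ_X ✓.
  U = {ε, ζ, η}: f^{-1}(U) = {p28, p29, p30, p31} ∈ τ_X ✓.
Every preimage lies in τ_X, so f IS continuous.


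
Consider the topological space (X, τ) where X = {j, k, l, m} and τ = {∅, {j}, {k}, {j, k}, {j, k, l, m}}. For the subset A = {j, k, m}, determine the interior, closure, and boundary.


int(A) = {j, k}, cl(A) = {j, k, l, m}, ∂A = {l, m}.

Closed sets in (X, τ) are complements of opens:
  closed(X, τ) = {∅, {l, m}, {j, l, m}, {k, l, m}, {j, k, l, m}}.
int(A) = ⋃ {U ∈ τ : U ⊆ A}. Opens contained in A: ∅, {j}, {k}, {j, k}.
Taking the union of these: int(A) = {j, k}.
cl(A) = ⋂ {C closed : A ⊆ C}. Closed sets containing A: {j, k, l, m}.
Intersecting these: cl(A) = {j, k, l, m}.
∂A = cl(A) ∖ int(A) = {j, k, l, m} ∖ {j, k} = {l, m}.


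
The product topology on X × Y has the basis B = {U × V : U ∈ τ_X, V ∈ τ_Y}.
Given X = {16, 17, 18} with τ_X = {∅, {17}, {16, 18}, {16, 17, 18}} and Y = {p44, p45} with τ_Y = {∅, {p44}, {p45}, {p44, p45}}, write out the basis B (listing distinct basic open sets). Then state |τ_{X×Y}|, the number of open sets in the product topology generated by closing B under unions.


Basis B = {∅ × ∅, {17} × {p44}, {17} × {p45}, {16, 18} × {p44}, {16, 18} × {p45}, {17} × {p44, p45}, {16, 17, 18} × {p44}, {16, 17, 18} × {p45}, {16, 18} × {p44, p45}, {16, 17, 18} × {p44, p45}}; |τ_{X×Y}| = 16.

Enumerate products U × V with U ∈ τ_X, V ∈ τ_Y (deduplicated):
  ∅ × ∅ = {} (∅)
  {17} × {p44} = {(17,p44)}
  {17} × {p45} = {(17,p45)}
  {16, 18} × {p44} = {(16,p44), (18,p44)}
  {16, 18} × {p45} = {(16,p45), (18,p45)}
  {17} × {p44, p45} = {(17,p44), (17,p45)}
  {16, 17, 18} × {p44} = {(16,p44), (17,p44), (18,p44)}
  {16, 17, 18} × {p45} = {(16,p45), (17,p45), (18,p45)}
  {16, 18} × {p44, p45} = {(16,p44), (16,p45), (18,p44), (18,p45)}
  {16, 17, 18} × {p44, p45} = {(16,p44), (16,p45), (17,p44), (17,p45), (18,p44), (18,p45)}
These 10 distinct sets form the basis B.
Close under arbitrary unions to get τ_{X×Y}; counting gives |τ_{X×Y}| = 16.


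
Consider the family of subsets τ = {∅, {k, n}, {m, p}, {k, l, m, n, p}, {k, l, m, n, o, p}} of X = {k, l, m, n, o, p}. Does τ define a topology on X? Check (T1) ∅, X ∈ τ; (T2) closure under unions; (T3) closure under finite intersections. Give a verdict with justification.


τ is NOT a topology on X.

Axiom (T1): ∅ ∈ τ? Yes; X ∈ τ? Yes.
Axiom (T2/T3): check pairwise unions and intersections of members of τ.
Counterexample for (T2): {k, n} ∪ {m, p} = {k, m, n, p} ∉ τ. Therefore τ is NOT a topology.


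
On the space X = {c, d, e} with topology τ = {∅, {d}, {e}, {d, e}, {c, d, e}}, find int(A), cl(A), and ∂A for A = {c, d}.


int(A) = {d}, cl(A) = {c, d}, ∂A = {c}.

Closed sets in (X, τ) are complements of opens:
  closed(X, τ) = {∅, {c}, {c, d}, {c, e}, {c, d, e}}.
int(A) = ⋃ {U ∈ τ : U ⊆ A}. Opens contained in A: ∅, {d}.
Taking the union of these: int(A) = {d}.
cl(A) = ⋂ {C closed : A ⊆ C}. Closed sets containing A: {c, d}, {c, d, e}.
Intersecting these: cl(A) = {c, d}.
∂A = cl(A) ∖ int(A) = {c, d} ∖ {d} = {c}.


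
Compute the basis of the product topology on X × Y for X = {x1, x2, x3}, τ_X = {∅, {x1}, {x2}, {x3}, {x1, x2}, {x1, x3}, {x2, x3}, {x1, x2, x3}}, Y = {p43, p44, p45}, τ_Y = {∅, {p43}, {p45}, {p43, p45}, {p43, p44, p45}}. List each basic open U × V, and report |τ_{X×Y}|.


Basis B = {∅ × ∅, {x1} × {p43}, {x1} × {p45}, {x2} × {p43}, {x2} × {p45}, {x3} × {p43}, {x3} × {p45}, {x1} × {p43, p45}, {x1, x2} × {p43}, {x1, x3} × {p43}, {x1, x2} × {p45}, {x1, x3} × {p45}, {x2} × {p43, p45}, {x2, x3} × {p43}, {x2, x3} × {p45}, {x3} × {p43, p45}, {x1} × {p43, p44, p45}, {x1, x2, x3} × {p43}, {x1, x2, x3} × {p45}, {x2} × {p43, p44, p45}, {x3} × {p43, p44, p45}, {x1, x2} × {p43, p45}, {x1, x3} × {p43, p45}, {x2, x3} × {p43, p45}, {x1, x2} × {p43, p44, p45}, {x1, x3} × {p43, p44, p45}, {x1, x2, x3} × {p43, p45}, {x2, x3} × {p43, p44, p45}, {x1, x2, x3} × {p43, p44, p45}}; |τ_{X×Y}| = 125.

Enumerate products U × V with U ∈ τ_X, V ∈ τ_Y (deduplicated):
  ∅ × ∅ = {} (∅)
  {x1} × {p43} = {(x1,p43)}
  {x1} × {p45} = {(x1,p45)}
  {x2} × {p43} = {(x2,p43)}
  {x2} × {p45} = {(x2,p45)}
  {x3} × {p43} = {(x3,p43)}
  {x3} × {p45} = {(x3,p45)}
  {x1} × {p43, p45} = {(x1,p43), (x1,p45)}
  {x1, x2} × {p43} = {(x1,p43), (x2,p43)}
  {x1, x3} × {p43} = {(x1,p43), (x3,p43)}
  {x1, x2} × {p45} = {(x1,p45), (x2,p45)}
  {x1, x3} × {p45} = {(x1,p45), (x3,p45)}
  {x2} × {p43, p45} = {(x2,p43), (x2,p45)}
  {x2, x3} × {p43} = {(x2,p43), (x3,p43)}
  {x2, x3} × {p45} = {(x2,p45), (x3,p45)}
  {x3} × {p43, p45} = {(x3,p43), (x3,p45)}
  {x1} × {p43, p44, p45} = {(x1,p43), (x1,p44), (x1,p45)}
  {x1, x2, x3} × {p43} = {(x1,p43), (x2,p43), (x3,p43)}
  {x1, x2, x3} × {p45} = {(x1,p45), (x2,p45), (x3,p45)}
  {x2} × {p43, p44, p45} = {(x2,p43), (x2,p44), (x2,p45)}
  {x3} × {p43, p44, p45} = {(x3,p43), (x3,p44), (x3,p45)}
  {x1, x2} × {p43, p45} = {(x1,p43), (x1,p45), (x2,p43), (x2,p45)}
  {x1, x3} × {p43, p45} = {(x1,p43), (x1,p45), (x3,p43), (x3,p45)}
  {x2, x3} × {p43, p45} = {(x2,p43), (x2,p45), (x3,p43), (x3,p45)}
  {x1, x2} × {p43, p44, p45} = {(x1,p43), (x1,p44), (x1,p45), (x2,p43), (x2,p44), (x2,p45)}
  {x1, x3} × {p43, p44, p45} = {(x1,p43), (x1,p44), (x1,p45), (x3,p43), (x3,p44), (x3,p45)}
  {x1, x2, x3} × {p43, p45} = {(x1,p43), (x1,p45), (x2,p43), (x2,p45), (x3,p43), (x3,p45)}
  {x2, x3} × {p43, p44, p45} = {(x2,p43), (x2,p44), (x2,p45), (x3,p43), (x3,p44), (x3,p45)}
  {x1, x2, x3} × {p43, p44, p45} = {(x1,p43), (x1,p44), (x1,p45), (x2,p43), (x2,p44), (x2,p45), (x3,p43), (x3,p44), (x3,p45)}
These 29 distinct sets form the basis B.
Close under arbitrary unions to get τ_{X×Y}; counting gives |τ_{X×Y}| = 125.


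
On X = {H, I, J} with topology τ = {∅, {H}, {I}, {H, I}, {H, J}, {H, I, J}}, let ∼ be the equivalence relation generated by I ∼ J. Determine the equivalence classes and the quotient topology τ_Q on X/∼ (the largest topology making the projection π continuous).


X/∼ = {[H], [I=J]}; |τ_Q| = 3.

Equivalence classes: [H], [I=J].
Quotient map π: X → X/∼ sends H ↦ [H], I ↦ [I=J], J ↦ [I=J].
For each subset V ⊆ X/∼, compute π^{-1}(V) ⊆ X and check whether π^{-1}(V) ∈ τ. V is open in τ_Q iff π^{-1}(V) ∈ τ.
  V = {}: π^{-1}(V) = ∅ ∈ τ ✓.
  V = {[H]}: π^{-1}(V) = {H} ∈ τ ✓.
  V = {[I=J]}: π^{-1}(V) = {I, J} ∉ τ ✗.
  V = {[H], [I=J]}: π^{-1}(V) = {H, I, J} ∈ τ ✓.
Open sets in the quotient: τ_Q = {{}, {[H]}, {[H], [I=J]}} (3 elements).


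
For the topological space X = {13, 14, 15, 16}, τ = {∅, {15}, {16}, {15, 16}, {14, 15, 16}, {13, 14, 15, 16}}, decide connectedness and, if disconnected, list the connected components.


(X, τ) is connected.

Find clopen sets (U ∈ τ with X ∖ U ∈ τ):
  U = ∅, X ∖ U = {13, 14, 15, 16} — both open, so U is clopen.
  U = {13, 14, 15, 16}, X ∖ U = ∅ — both open, so U is clopen.
Only trivial clopens (∅ and X) exist, so (X, τ) is connected.
Compute connected components by grouping points that agree on all clopens:
  component: {13, 14, 15, 16}


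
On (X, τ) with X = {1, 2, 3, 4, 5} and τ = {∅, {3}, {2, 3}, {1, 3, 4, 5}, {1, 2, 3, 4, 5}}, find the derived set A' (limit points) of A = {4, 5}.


A' = {1, 4, 5}

For each x ∈ X, list the open sets U ∈ τ with x ∈ U, then check whether U ∩ (A ∖ {x}) ≠ ∅ for every such U.
  x = 1: opens ∋ x are {1, 3, 4, 5}, {1, 2, 3, 4, 5}; each meets A ∖ {1}, so x IS a limit point.
  x = 2: open {2, 3} ∋ x has {2, 3} ∩ (A ∖ {2}) = ∅, so x is NOT a limit point.
  x = 3: open {3} ∋ x has {3} ∩ (A ∖ {3}) = ∅, so x is NOT a limit point.
  x = 4: opens ∋ x are {1, 3, 4, 5}, {1, 2, 3, 4, 5}; each meets A ∖ {4}, so x IS a limit point.
  x = 5: opens ∋ x are {1, 3, 4, 5}, {1, 2, 3, 4, 5}; each meets A ∖ {5}, so x IS a limit point.
Collecting: A' = {1, 4, 5}.


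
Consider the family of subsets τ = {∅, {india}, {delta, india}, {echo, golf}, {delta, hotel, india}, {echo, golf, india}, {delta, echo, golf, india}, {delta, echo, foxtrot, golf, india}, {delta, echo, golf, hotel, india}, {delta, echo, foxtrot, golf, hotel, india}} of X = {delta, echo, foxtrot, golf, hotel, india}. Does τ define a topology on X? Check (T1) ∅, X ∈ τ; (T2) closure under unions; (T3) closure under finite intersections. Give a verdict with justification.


τ IS a topology on X.

Axiom (T1): ∅ ∈ τ? Yes; X ∈ τ? Yes.
Axiom (T2/T3): check pairwise unions and intersections of members of τ.
All pairwise intersections and unions checked — each lies in τ. Therefore τ satisfies (T1), (T2), (T3): it IS a topology on X.


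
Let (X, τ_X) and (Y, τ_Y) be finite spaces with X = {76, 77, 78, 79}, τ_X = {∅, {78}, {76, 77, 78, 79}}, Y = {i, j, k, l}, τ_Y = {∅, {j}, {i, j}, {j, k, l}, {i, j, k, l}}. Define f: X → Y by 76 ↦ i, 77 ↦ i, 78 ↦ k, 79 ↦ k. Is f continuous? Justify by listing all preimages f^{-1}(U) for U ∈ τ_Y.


f is NOT continuous.

Compute f^{-1}(U) for each U ∈ τ_Y:
  U = ∅: f^{-1}(U) = ∅ ∈ τ_X ✓.
  U = {j}: f^{-1}(U) = ∅ ∈ τ_X ✓.
  U = {i, j}: f^{-1}(U) = {76, 77} ∉ τ_X ✗.
  U = {j, k, l}: f^{-1}(U) = {78, 79} ∉ τ_X ✗.
  U = {i, j, k, l}: f^{-1}(U) = {76, 77, 78, 79} ∈ τ_X ✓.
Found U = {i, j} with f^{-1}(U) = {76, 77} not in τ_X. Therefore f is NOT continuous.


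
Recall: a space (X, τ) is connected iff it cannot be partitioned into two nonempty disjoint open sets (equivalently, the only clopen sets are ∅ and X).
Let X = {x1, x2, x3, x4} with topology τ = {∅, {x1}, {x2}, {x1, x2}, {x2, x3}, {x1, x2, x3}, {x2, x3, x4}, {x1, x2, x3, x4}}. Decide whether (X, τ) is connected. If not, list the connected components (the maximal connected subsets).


(X, τ) is disconnected; components = [{x1}, {x2, x3, x4}].

Find clopen sets (U ∈ τ with X ∖ U ∈ τ):
  U = ∅, X ∖ U = {x1, x2, x3, x4} — both open, so U is clopen.
  U = {x1}, X ∖ U = {x2, x3, x4} — both open, so U is clopen.
  U = {x2, x3, x4}, X ∖ U = {x1} — both open, so U is clopen.
  U = {x1, x2, x3, x4}, X ∖ U = ∅ — both open, so U is clopen.
Nontrivial clopen(s) exist: e.g. {x1}. So (X, τ) is disconnected.
Compute connected components by grouping points that agree on all clopens:
  component: {x1}
  component: {x2, x3, x4}


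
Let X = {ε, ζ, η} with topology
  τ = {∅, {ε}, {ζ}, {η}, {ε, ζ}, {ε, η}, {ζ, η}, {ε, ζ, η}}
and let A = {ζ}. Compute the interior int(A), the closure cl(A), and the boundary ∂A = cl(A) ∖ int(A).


int(A) = {ζ}, cl(A) = {ζ}, ∂A = ∅.

Closed sets in (X, τ) are complements of opens:
  closed(X, τ) = {∅, {ε}, {ζ}, {η}, {ε, ζ}, {ε, η}, {ζ, η}, {ε, ζ, η}}.
int(A) = ⋃ {U ∈ τ : U ⊆ A}. Opens contained in A: ∅, {ζ}.
Taking the union of these: int(A) = {ζ}.
cl(A) = ⋂ {C closed : A ⊆ C}. Closed sets containing A: {ζ}, {ε, ζ}, {ζ, η}, {ε, ζ, η}.
Intersecting these: cl(A) = {ζ}.
∂A = cl(A) ∖ int(A) = {ζ} ∖ {ζ} = ∅.


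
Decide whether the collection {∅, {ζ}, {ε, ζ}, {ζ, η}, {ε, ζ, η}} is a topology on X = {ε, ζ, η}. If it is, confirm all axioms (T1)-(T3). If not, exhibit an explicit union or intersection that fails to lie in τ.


τ IS a topology on X.

Axiom (T1): ∅ ∈ τ? Yes; X ∈ τ? Yes.
Axiom (T2/T3): check pairwise unions and intersections of members of τ.
All pairwise intersections and unions checked — each lies in τ. Therefore τ satisfies (T1), (T2), (T3): it IS a topology on X.


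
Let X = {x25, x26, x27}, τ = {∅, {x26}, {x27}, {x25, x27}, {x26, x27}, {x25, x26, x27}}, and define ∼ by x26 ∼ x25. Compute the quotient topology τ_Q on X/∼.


X/∼ = {[x25=x26], [x27]}; |τ_Q| = 3.

Equivalence classes: [x25=x26], [x27].
Quotient map π: X → X/∼ sends x25 ↦ [x25=x26], x26 ↦ [x25=x26], x27 ↦ [x27].
For each subset V ⊆ X/∼, compute π^{-1}(V) ⊆ X and check whether π^{-1}(V) ∈ τ. V is open in τ_Q iff π^{-1}(V) ∈ τ.
  V = {}: π^{-1}(V) = ∅ ∈ τ ✓.
  V = {[x25=x26]}: π^{-1}(V) = {x25, x26} ∉ τ ✗.
  V = {[x27]}: π^{-1}(V) = {x27} ∈ τ ✓.
  V = {[x25=x26], [x27]}: π^{-1}(V) = {x25, x26, x27} ∈ τ ✓.
Open sets in the quotient: τ_Q = {{}, {[x27]}, {[x25=x26], [x27]}} (3 elements).


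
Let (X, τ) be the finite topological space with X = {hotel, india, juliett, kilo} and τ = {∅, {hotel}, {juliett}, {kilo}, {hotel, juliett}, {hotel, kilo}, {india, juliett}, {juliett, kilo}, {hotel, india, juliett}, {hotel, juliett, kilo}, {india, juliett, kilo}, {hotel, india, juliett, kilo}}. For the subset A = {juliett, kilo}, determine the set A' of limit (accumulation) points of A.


A' = {india}

For each x ∈ X, list the open sets U ∈ τ with x ∈ U, then check whether U ∩ (A ∖ {x}) ≠ ∅ for every such U.
  x = hotel: open {hotel} ∋ x has {hotel} ∩ (A ∖ {hotel}) = ∅, so x is NOT a limit point.
  x = india: opens ∋ x are {india, juliett}, {hotel, india, juliett}, {india, juliett, kilo}, {hotel, india, juliett, kilo}; each meets A ∖ {india}, so x IS a limit point.
  x = juliett: open {juliett} ∋ x has {juliett} ∩ (A ∖ {juliett}) = ∅, so x is NOT a limit point.
  x = kilo: open {kilo} ∋ x has {kilo} ∩ (A ∖ {kilo}) = ∅, so x is NOT a limit point.
Collecting: A' = {india}.


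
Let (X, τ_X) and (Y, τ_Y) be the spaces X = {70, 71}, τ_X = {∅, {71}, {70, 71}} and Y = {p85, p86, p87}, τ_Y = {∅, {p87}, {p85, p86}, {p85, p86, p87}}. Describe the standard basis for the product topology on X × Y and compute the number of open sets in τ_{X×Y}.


Basis B = {∅ × ∅, {71} × {p87}, {70, 71} × {p87}, {71} × {p85, p86}, {71} × {p85, p86, p87}, {70, 71} × {p85, p86}, {70, 71} × {p85, p86, p87}}; |τ_{X×Y}| = 9.

Enumerate products U × V with U ∈ τ_X, V ∈ τ_Y (deduplicated):
  ∅ × ∅ = {} (∅)
  {71} × {p87} = {(71,p87)}
  {70, 71} × {p87} = {(70,p87), (71,p87)}
  {71} × {p85, p86} = {(71,p85), (71,p86)}
  {71} × {p85, p86, p87} = {(71,p85), (71,p86), (71,p87)}
  {70, 71} × {p85, p86} = {(70,p85), (70,p86), (71,p85), (71,p86)}
  {70, 71} × {p85, p86, p87} = {(70,p85), (70,p86), (70,p87), (71,p85), (71,p86), (71,p87)}
These 7 distinct sets form the basis B.
Close under arbitrary unions to get τ_{X×Y}; counting gives |τ_{X×Y}| = 9.


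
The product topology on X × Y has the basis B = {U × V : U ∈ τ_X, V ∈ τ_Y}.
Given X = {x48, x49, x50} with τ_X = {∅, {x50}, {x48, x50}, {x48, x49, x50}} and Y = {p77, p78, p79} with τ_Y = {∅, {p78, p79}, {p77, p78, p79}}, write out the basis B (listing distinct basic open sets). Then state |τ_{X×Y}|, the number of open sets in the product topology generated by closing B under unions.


Basis B = {∅ × ∅, {x50} × {p78, p79}, {x50} × {p77, p78, p79}, {x48, x50} × {p78, p79}, {x48, x50} × {p77, p78, p79}, {x48, x49, x50} × {p78, p79}, {x48, x49, x50} × {p77, p78, p79}}; |τ_{X×Y}| = 10.

Enumerate products U × V with U ∈ τ_X, V ∈ τ_Y (deduplicated):
  ∅ × ∅ = {} (∅)
  {x50} × {p78, p79} = {(x50,p78), (x50,p79)}
  {x50} × {p77, p78, p79} = {(x50,p77), (x50,p78), (x50,p79)}
  {x48, x50} × {p78, p79} = {(x48,p78), (x48,p79), (x50,p78), (x50,p79)}
  {x48, x50} × {p77, p78, p79} = {(x48,p77), (x48,p78), (x48,p79), (x50,p77), (x50,p78), (x50,p79)}
  {x48, x49, x50} × {p78, p79} = {(x48,p78), (x48,p79), (x49,p78), (x49,p79), (x50,p78), (x50,p79)}
  {x48, x49, x50} × {p77, p78, p79} = {(x48,p77), (x48,p78), (x48,p79), (x49,p77), (x49,p78), (x49,p79), (x50,p77), (x50,p78), (x50,p79)}
These 7 distinct sets form the basis B.
Close under arbitrary unions to get τ_{X×Y}; counting gives |τ_{X×Y}| = 10.


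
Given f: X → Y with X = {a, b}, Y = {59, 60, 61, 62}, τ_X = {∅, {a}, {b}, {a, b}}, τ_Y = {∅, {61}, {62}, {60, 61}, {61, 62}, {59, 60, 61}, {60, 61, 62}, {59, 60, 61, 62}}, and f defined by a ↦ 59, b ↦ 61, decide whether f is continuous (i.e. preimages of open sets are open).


f IS continuous.

Compute f^{-1}(U) for each U ∈ τ_Y:
  U = ∅: f^{-1}(U) = ∅ ∈ τ_X ✓.
  U = {61}: f^{-1}(U) = {b} ∈ τ_X ✓.
  U = {62}: f^{-1}(U) = ∅ ∈ τ_X ✓.
  U = {60, 61}: f^{-1}(U) = {b} ∈ τ_X ✓.
  U = {61, 62}: f^{-1}(U) = {b} ∈ τ_X ✓.
  U = {59, 60, 61}: f^{-1}(U) = {a, b} ∈ τ_X ✓.
  U = {60, 61, 62}: f^{-1}(U) = {b} ∈ τ_X ✓.
  U = {59, 60, 61, 62}: f^{-1}(U) = {a, b} ∈ τ_X ✓.
Every preimage lies in τ_X, so f IS continuous.


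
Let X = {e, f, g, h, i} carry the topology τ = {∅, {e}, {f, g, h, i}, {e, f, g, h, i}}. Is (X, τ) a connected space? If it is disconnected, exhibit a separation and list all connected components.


(X, τ) is disconnected; components = [{e}, {f, g, h, i}].

Find clopen sets (U ∈ τ with X ∖ U ∈ τ):
  U = ∅, X ∖ U = {e, f, g, h, i} — both open, so U is clopen.
  U = {e}, X ∖ U = {f, g, h, i} — both open, so U is clopen.
  U = {f, g, h, i}, X ∖ U = {e} — both open, so U is clopen.
  U = {e, f, g, h, i}, X ∖ U = ∅ — both open, so U is clopen.
Nontrivial clopen(s) exist: e.g. {e}. So (X, τ) is disconnected.
Compute connected components by grouping points that agree on all clopens:
  component: {e}
  component: {f, g, h, i}


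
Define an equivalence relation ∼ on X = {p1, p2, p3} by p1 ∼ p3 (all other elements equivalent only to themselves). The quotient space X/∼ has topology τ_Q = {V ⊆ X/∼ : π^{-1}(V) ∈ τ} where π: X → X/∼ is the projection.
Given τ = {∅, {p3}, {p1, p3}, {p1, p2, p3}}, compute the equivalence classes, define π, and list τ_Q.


X/∼ = {[p1=p3], [p2]}; |τ_Q| = 3.

Equivalence classes: [p1=p3], [p2].
Quotient map π: X → X/∼ sends p1 ↦ [p1=p3], p2 ↦ [p2], p3 ↦ [p1=p3].
For each subset V ⊆ X/∼, compute π^{-1}(V) ⊆ X and check whether π^{-1}(V) ∈ τ. V is open in τ_Q iff π^{-1}(V) ∈ τ.
  V = {}: π^{-1}(V) = ∅ ∈ τ ✓.
  V = {[p1=p3]}: π^{-1}(V) = {p1, p3} ∈ τ ✓.
  V = {[p2]}: π^{-1}(V) = {p2} ∉ τ ✗.
  V = {[p1=p3], [p2]}: π^{-1}(V) = {p1, p2, p3} ∈ τ ✓.
Open sets in the quotient: τ_Q = {{}, {[p1=p3]}, {[p1=p3], [p2]}} (3 elements).


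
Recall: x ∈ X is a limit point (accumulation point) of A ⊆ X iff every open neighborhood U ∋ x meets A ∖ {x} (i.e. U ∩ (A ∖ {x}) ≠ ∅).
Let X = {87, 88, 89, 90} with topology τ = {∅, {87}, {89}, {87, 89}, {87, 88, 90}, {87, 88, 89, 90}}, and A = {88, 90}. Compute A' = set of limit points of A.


A' = {88, 90}

For each x ∈ X, list the open sets U ∈ τ with x ∈ U, then check whether U ∩ (A ∖ {x}) ≠ ∅ for every such U.
  x = 87: open {87} ∋ x has {87} ∩ (A ∖ {87}) = ∅, so x is NOT a limit point.
  x = 88: opens ∋ x are {87, 88, 90}, {87, 88, 89, 90}; each meets A ∖ {88}, so x IS a limit point.
  x = 89: open {89} ∋ x has {89} ∩ (A ∖ {89}) = ∅, so x is NOT a limit point.
  x = 90: opens ∋ x are {87, 88, 90}, {87, 88, 89, 90}; each meets A ∖ {90}, so x IS a limit point.
Collecting: A' = {88, 90}.


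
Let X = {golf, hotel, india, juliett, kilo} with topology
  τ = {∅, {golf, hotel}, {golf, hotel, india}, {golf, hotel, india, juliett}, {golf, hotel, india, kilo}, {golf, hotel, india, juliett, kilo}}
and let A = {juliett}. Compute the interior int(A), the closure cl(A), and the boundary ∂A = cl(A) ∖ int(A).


int(A) = ∅, cl(A) = {juliett}, ∂A = {juliett}.

Closed sets in (X, τ) are complements of opens:
  closed(X, τ) = {∅, {juliett}, {kilo}, {juliett, kilo}, {india, juliett, kilo}, {golf, hotel, india, juliett, kilo}}.
int(A) = ⋃ {U ∈ τ : U ⊆ A}. Opens contained in A: ∅.
Taking the union of these: int(A) = ∅.
cl(A) = ⋂ {C closed : A ⊆ C}. Closed sets containing A: {juliett}, {juliett, kilo}, {india, juliett, kilo}, {golf, hotel, india, juliett, kilo}.
Intersecting these: cl(A) = {juliett}.
∂A = cl(A) ∖ int(A) = {juliett} ∖ ∅ = {juliett}.


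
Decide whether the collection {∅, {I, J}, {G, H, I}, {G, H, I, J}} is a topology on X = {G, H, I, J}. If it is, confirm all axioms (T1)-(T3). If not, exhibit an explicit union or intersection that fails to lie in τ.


τ is NOT a topology on X.

Axiom (T1): ∅ ∈ τ? Yes; X ∈ τ? Yes.
Axiom (T2/T3): check pairwise unions and intersections of members of τ.
Counterexample for (T3): {I, J} ∩ {G, H, I} = {I} ∉ τ. Therefore τ is NOT a topology.


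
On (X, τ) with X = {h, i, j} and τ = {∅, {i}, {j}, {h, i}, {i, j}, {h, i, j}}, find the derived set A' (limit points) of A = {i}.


A' = {h}

For each x ∈ X, list the open sets U ∈ τ with x ∈ U, then check whether U ∩ (A ∖ {x}) ≠ ∅ for every such U.
  x = h: opens ∋ x are {h, i}, {h, i, j}; each meets A ∖ {h}, so x IS a limit point.
  x = i: open {i} ∋ x has {i} ∩ (A ∖ {i}) = ∅, so x is NOT a limit point.
  x = j: open {j} ∋ x has {j} ∩ (A ∖ {j}) = ∅, so x is NOT a limit point.
Collecting: A' = {h}.


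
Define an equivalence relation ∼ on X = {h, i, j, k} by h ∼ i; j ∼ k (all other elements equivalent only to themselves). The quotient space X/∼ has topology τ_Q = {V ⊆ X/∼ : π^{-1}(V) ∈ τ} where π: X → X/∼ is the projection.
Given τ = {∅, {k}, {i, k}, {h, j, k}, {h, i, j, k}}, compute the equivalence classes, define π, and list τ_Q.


X/∼ = {[h=i], [j=k]}; |τ_Q| = 2.

Equivalence classes: [h=i], [j=k].
Quotient map π: X → X/∼ sends h ↦ [h=i], i ↦ [h=i], j ↦ [j=k], k ↦ [j=k].
For each subset V ⊆ X/∼, compute π^{-1}(V) ⊆ X and check whether π^{-1}(V) ∈ τ. V is open in τ_Q iff π^{-1}(V) ∈ τ.
  V = {}: π^{-1}(V) = ∅ ∈ τ ✓.
  V = {[h=i]}: π^{-1}(V) = {h, i} ∉ τ ✗.
  V = {[j=k]}: π^{-1}(V) = {j, k} ∉ τ ✗.
  V = {[h=i], [j=k]}: π^{-1}(V) = {h, i, j, k} ∈ τ ✓.
Open sets in the quotient: τ_Q = {{}, {[h=i], [j=k]}} (2 elements).


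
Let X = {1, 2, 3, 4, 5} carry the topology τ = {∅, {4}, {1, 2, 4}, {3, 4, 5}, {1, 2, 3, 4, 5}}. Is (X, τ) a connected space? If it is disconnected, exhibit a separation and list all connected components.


(X, τ) is connected.

Find clopen sets (U ∈ τ with X ∖ U ∈ τ):
  U = ∅, X ∖ U = {1, 2, 3, 4, 5} — both open, so U is clopen.
  U = {1, 2, 3, 4, 5}, X ∖ U = ∅ — both open, so U is clopen.
Only trivial clopens (∅ and X) exist, so (X, τ) is connected.
Compute connected components by grouping points that agree on all clopens:
  component: {1, 2, 3, 4, 5}


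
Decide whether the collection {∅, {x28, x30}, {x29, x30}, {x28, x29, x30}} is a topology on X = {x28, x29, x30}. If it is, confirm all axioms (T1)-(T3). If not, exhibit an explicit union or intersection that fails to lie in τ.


τ is NOT a topology on X.

Axiom (T1): ∅ ∈ τ? Yes; X ∈ τ? Yes.
Axiom (T2/T3): check pairwise unions and intersections of members of τ.
Counterexample for (T3): {x28, x30} ∩ {x29, x30} = {x30} ∉ τ. Therefore τ is NOT a topology.


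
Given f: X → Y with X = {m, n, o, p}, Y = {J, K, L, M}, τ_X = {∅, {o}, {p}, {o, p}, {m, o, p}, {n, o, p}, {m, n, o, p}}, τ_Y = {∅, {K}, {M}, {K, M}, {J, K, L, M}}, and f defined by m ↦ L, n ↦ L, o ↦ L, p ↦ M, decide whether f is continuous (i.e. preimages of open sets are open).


f IS continuous.

Compute f^{-1}(U) for each U ∈ τ_Y:
  U = ∅: f^{-1}(U) = ∅ ∈ τ_X ✓.
  U = {K}: f^{-1}(U) = ∅ ∈ τ_X ✓.
  U = {M}: f^{-1}(U) = {p} ∈ τ_X ✓.
  U = {K, M}: f^{-1}(U) = {p} ∈ τ_X ✓.
  U = {J, K, L, M}: f^{-1}(U) = {m, n, o, p} ∈ τ_X ✓.
Every preimage lies in τ_X, so f IS continuous.


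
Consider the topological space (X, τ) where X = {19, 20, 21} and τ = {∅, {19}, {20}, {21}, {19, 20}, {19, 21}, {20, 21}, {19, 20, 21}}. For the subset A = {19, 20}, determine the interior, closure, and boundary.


int(A) = {19, 20}, cl(A) = {19, 20}, ∂A = ∅.

Closed sets in (X, τ) are complements of opens:
  closed(X, τ) = {∅, {19}, {20}, {21}, {19, 20}, {19, 21}, {20, 21}, {19, 20, 21}}.
int(A) = ⋃ {U ∈ τ : U ⊆ A}. Opens contained in A: ∅, {19}, {20}, {19, 20}.
Taking the union of these: int(A) = {19, 20}.
cl(A) = ⋂ {C closed : A ⊆ C}. Closed sets containing A: {19, 20}, {19, 20, 21}.
Intersecting these: cl(A) = {19, 20}.
∂A = cl(A) ∖ int(A) = {19, 20} ∖ {19, 20} = ∅.


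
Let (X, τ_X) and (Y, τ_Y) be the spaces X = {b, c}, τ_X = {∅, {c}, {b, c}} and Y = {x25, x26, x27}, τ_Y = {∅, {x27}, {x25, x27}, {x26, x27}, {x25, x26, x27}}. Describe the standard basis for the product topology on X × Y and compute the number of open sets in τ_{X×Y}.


Basis B = {∅ × ∅, {c} × {x27}, {b, c} × {x27}, {c} × {x25, x27}, {c} × {x26, x27}, {c} × {x25, x26, x27}, {b, c} × {x25, x27}, {b, c} × {x26, x27}, {b, c} × {x25, x26, x27}}; |τ_{X×Y}| = 14.

Enumerate products U × V with U ∈ τ_X, V ∈ τ_Y (deduplicated):
  ∅ × ∅ = {} (∅)
  {c} × {x27} = {(c,x27)}
  {b, c} × {x27} = {(b,x27), (c,x27)}
  {c} × {x25, x27} = {(c,x25), (c,x27)}
  {c} × {x26, x27} = {(c,x26), (c,x27)}
  {c} × {x25, x26, x27} = {(c,x25), (c,x26), (c,x27)}
  {b, c} × {x25, x27} = {(b,x25), (b,x27), (c,x25), (c,x27)}
  {b, c} × {x26, x27} = {(b,x26), (b,x27), (c,x26), (c,x27)}
  {b, c} × {x25, x26, x27} = {(b,x25), (b,x26), (b,x27), (c,x25), (c,x26), (c,x27)}
These 9 distinct sets form the basis B.
Close under arbitrary unions to get τ_{X×Y}; counting gives |τ_{X×Y}| = 14.


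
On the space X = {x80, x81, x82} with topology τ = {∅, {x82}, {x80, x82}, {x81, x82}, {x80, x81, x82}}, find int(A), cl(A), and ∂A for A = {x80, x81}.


int(A) = ∅, cl(A) = {x80, x81}, ∂A = {x80, x81}.

Closed sets in (X, τ) are complements of opens:
  closed(X, τ) = {∅, {x80}, {x81}, {x80, x81}, {x80, x81, x82}}.
int(A) = ⋃ {U ∈ τ : U ⊆ A}. Opens contained in A: ∅.
Taking the union of these: int(A) = ∅.
cl(A) = ⋂ {C closed : A ⊆ C}. Closed sets containing A: {x80, x81}, {x80, x81, x82}.
Intersecting these: cl(A) = {x80, x81}.
∂A = cl(A) ∖ int(A) = {x80, x81} ∖ ∅ = {x80, x81}.


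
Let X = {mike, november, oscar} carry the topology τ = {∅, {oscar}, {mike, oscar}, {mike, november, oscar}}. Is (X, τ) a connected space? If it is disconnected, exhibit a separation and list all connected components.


(X, τ) is connected.

Find clopen sets (U ∈ τ with X ∖ U ∈ τ):
  U = ∅, X ∖ U = {mike, november, oscar} — both open, so U is clopen.
  U = {mike, november, oscar}, X ∖ U = ∅ — both open, so U is clopen.
Only trivial clopens (∅ and X) exist, so (X, τ) is connected.
Compute connected components by grouping points that agree on all clopens:
  component: {mike, november, oscar}


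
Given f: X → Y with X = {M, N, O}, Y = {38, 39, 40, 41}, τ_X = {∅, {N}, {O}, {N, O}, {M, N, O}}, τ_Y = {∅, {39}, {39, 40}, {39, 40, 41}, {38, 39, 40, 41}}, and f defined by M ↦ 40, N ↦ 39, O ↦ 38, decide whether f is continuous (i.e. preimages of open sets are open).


f is NOT continuous.

Compute f^{-1}(U) for each U ∈ τ_Y:
  U = ∅: f^{-1}(U) = ∅ ∈ τ_X ✓.
  U = {39}: f^{-1}(U) = {N} ∈ τ_X ✓.
  U = {39, 40}: f^{-1}(U) = {M, N} ∉ τ_X ✗.
  U = {39, 40, 41}: f^{-1}(U) = {M, N} ∉ τ_X ✗.
  U = {38, 39, 40, 41}: f^{-1}(U) = {M, N, O} ∈ τ_X ✓.
Found U = {39, 40} with f^{-1}(U) = {M, N} not in τ_X. Therefore f is NOT continuous.


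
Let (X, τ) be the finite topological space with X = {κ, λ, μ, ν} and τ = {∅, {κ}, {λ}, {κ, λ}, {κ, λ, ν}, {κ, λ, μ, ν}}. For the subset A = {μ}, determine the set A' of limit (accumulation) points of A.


A' = ∅

For each x ∈ X, list the open sets U ∈ τ with x ∈ U, then check whether U ∩ (A ∖ {x}) ≠ ∅ for every such U.
  x = κ: open {κ} ∋ x has {κ} ∩ (A ∖ {κ}) = ∅, so x is NOT a limit point.
  x = λ: open {λ} ∋ x has {λ} ∩ (A ∖ {λ}) = ∅, so x is NOT a limit point.
  x = μ: open {κ, λ, μ, ν} ∋ x has {κ, λ, μ, ν} ∩ (A ∖ {μ}) = ∅, so x is NOT a limit point.
  x = ν: open {κ, λ, ν} ∋ x has {κ, λ, ν} ∩ (A ∖ {ν}) = ∅, so x is NOT a limit point.
Collecting: A' = ∅.


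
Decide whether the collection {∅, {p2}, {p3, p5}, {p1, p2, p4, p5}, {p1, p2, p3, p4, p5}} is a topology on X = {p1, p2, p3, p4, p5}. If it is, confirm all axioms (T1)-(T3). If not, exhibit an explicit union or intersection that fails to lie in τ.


τ is NOT a topology on X.

Axiom (T1): ∅ ∈ τ? Yes; X ∈ τ? Yes.
Axiom (T2/T3): check pairwise unions and intersections of members of τ.
Counterexample for (T2): {p2} ∪ {p3, p5} = {p2, p3, p5} ∉ τ. Therefore τ is NOT a topology.


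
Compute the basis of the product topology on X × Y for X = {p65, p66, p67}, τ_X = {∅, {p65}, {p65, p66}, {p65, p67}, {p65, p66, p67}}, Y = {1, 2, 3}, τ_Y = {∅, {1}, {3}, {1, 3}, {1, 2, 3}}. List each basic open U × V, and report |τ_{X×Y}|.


Basis B = {∅ × ∅, {p65} × {1}, {p65} × {3}, {p65} × {1, 3}, {p65, p66} × {1}, {p65, p67} × {1}, {p65, p66} × {3}, {p65, p67} × {3}, {p65} × {1, 2, 3}, {p65, p66, p67} × {1}, {p65, p66, p67} × {3}, {p65, p66} × {1, 3}, {p65, p67} × {1, 3}, {p65, p66} × {1, 2, 3}, {p65, p67} × {1, 2, 3}, {p65, p66, p67} × {1, 3}, {p65, p66, p67} × {1, 2, 3}}; |τ_{X×Y}| = 50.

Enumerate products U × V with U ∈ τ_X, V ∈ τ_Y (deduplicated):
  ∅ × ∅ = {} (∅)
  {p65} × {1} = {(p65,1)}
  {p65} × {3} = {(p65,3)}
  {p65} × {1, 3} = {(p65,1), (p65,3)}
  {p65, p66} × {1} = {(p65,1), (p66,1)}
  {p65, p67} × {1} = {(p65,1), (p67,1)}
  {p65, p66} × {3} = {(p65,3), (p66,3)}
  {p65, p67} × {3} = {(p65,3), (p67,3)}
  {p65} × {1, 2, 3} = {(p65,1), (p65,2), (p65,3)}
  {p65, p66, p67} × {1} = {(p65,1), (p66,1), (p67,1)}
  {p65, p66, p67} × {3} = {(p65,3), (p66,3), (p67,3)}
  {p65, p66} × {1, 3} = {(p65,1), (p65,3), (p66,1), (p66,3)}
  {p65, p67} × {1, 3} = {(p65,1), (p65,3), (p67,1), (p67,3)}
  {p65, p66} × {1, 2, 3} = {(p65,1), (p65,2), (p65,3), (p66,1), (p66,2), (p66,3)}
  {p65, p67} × {1, 2, 3} = {(p65,1), (p65,2), (p65,3), (p67,1), (p67,2), (p67,3)}
  {p65, p66, p67} × {1, 3} = {(p65,1), (p65,3), (p66,1), (p66,3), (p67,1), (p67,3)}
  {p65, p66, p67} × {1, 2, 3} = {(p65,1), (p65,2), (p65,3), (p66,1), (p66,2), (p66,3), (p67,1), (p67,2), (p67,3)}
These 17 distinct sets form the basis B.
Close under arbitrary unions to get τ_{X×Y}; counting gives |τ_{X×Y}| = 50.


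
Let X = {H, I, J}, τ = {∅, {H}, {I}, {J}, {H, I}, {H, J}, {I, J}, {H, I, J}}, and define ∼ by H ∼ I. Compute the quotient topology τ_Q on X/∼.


X/∼ = {[H=I], [J]}; |τ_Q| = 4.

Equivalence classes: [H=I], [J].
Quotient map π: X → X/∼ sends H ↦ [H=I], I ↦ [H=I], J ↦ [J].
For each subset V ⊆ X/∼, compute π^{-1}(V) ⊆ X and check whether π^{-1}(V) ∈ τ. V is open in τ_Q iff π^{-1}(V) ∈ τ.
  V = {}: π^{-1}(V) = ∅ ∈ τ ✓.
  V = {[H=I]}: π^{-1}(V) = {H, I} ∈ τ ✓.
  V = {[J]}: π^{-1}(V) = {J} ∈ τ ✓.
  V = {[H=I], [J]}: π^{-1}(V) = {H, I, J} ∈ τ ✓.
Open sets in the quotient: τ_Q = {{}, {[H=I]}, {[J]}, {[H=I], [J]}} (4 elements).


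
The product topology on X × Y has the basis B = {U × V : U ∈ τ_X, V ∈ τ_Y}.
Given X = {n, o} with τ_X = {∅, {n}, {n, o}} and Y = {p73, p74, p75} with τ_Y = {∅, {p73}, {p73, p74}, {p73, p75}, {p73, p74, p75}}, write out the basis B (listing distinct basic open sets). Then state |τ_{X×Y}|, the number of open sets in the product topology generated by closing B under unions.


Basis B = {∅ × ∅, {n} × {p73}, {n} × {p73, p74}, {n} × {p73, p75}, {n, o} × {p73}, {n} × {p73, p74, p75}, {n, o} × {p73, p74}, {n, o} × {p73, p75}, {n, o} × {p73, p74, p75}}; |τ_{X×Y}| = 14.

Enumerate products U × V with U ∈ τ_X, V ∈ τ_Y (deduplicated):
  ∅ × ∅ = {} (∅)
  {n} × {p73} = {(n,p73)}
  {n} × {p73, p74} = {(n,p73), (n,p74)}
  {n} × {p73, p75} = {(n,p73), (n,p75)}
  {n, o} × {p73} = {(n,p73), (o,p73)}
  {n} × {p73, p74, p75} = {(n,p73), (n,p74), (n,p75)}
  {n, o} × {p73, p74} = {(n,p73), (n,p74), (o,p73), (o,p74)}
  {n, o} × {p73, p75} = {(n,p73), (n,p75), (o,p73), (o,p75)}
  {n, o} × {p73, p74, p75} = {(n,p73), (n,p74), (n,p75), (o,p73), (o,p74), (o,p75)}
These 9 distinct sets form the basis B.
Close under arbitrary unions to get τ_{X×Y}; counting gives |τ_{X×Y}| = 14.


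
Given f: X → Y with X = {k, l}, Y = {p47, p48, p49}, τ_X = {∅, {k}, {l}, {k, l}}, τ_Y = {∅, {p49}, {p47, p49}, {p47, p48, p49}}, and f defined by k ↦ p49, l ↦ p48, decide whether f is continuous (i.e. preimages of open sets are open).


f IS continuous.

Compute f^{-1}(U) for each U ∈ τ_Y:
  U = ∅: f^{-1}(U) = ∅ ∈ τ_X ✓.
  U = {p49}: f^{-1}(U) = {k} ∈ τ_X ✓.
  U = {p47, p49}: f^{-1}(U) = {k} ∈ τ_X ✓.
  U = {p47, p48, p49}: f^{-1}(U) = {k, l} ∈ τ_X ✓.
Every preimage lies in τ_X, so f IS continuous.


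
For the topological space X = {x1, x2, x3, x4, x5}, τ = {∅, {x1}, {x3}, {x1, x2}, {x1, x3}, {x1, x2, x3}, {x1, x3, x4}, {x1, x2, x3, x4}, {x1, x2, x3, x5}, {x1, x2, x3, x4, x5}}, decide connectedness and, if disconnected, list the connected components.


(X, τ) is connected.

Find clopen sets (U ∈ τ with X ∖ U ∈ τ):
  U = ∅, X ∖ U = {x1, x2, x3, x4, x5} — both open, so U is clopen.
  U = {x1, x2, x3, x4, x5}, X ∖ U = ∅ — both open, so U is clopen.
Only trivial clopens (∅ and X) exist, so (X, τ) is connected.
Compute connected components by grouping points that agree on all clopens:
  component: {x1, x2, x3, x4, x5}


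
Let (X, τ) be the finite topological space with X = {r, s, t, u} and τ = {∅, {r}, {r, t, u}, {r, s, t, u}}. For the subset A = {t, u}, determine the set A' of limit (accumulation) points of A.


A' = {s, t, u}

For each x ∈ X, list the open sets U ∈ τ with x ∈ U, then check whether U ∩ (A ∖ {x}) ≠ ∅ for every such U.
  x = r: open {r} ∋ x has {r} ∩ (A ∖ {r}) = ∅, so x is NOT a limit point.
  x = s: opens ∋ x are {r, s, t, u}; each meets A ∖ {s}, so x IS a limit point.
  x = t: opens ∋ x are {r, t, u}, {r, s, t, u}; each meets A ∖ {t}, so x IS a limit point.
  x = u: opens ∋ x are {r, t, u}, {r, s, t, u}; each meets A ∖ {u}, so x IS a limit point.
Collecting: A' = {s, t, u}.


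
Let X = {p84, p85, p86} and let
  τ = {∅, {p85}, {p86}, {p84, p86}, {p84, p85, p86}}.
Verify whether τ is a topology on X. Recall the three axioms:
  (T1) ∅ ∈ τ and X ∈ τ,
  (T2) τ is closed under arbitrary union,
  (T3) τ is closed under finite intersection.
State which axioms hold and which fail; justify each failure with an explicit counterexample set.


τ is NOT a topology on X.

Axiom (T1): ∅ ∈ τ? Yes; X ∈ τ? Yes.
Axiom (T2/T3): check pairwise unions and intersections of members of τ.
Counterexample for (T2): {p85} ∪ {p86} = {p85, p86} ∉ τ. Therefore τ is NOT a topology.


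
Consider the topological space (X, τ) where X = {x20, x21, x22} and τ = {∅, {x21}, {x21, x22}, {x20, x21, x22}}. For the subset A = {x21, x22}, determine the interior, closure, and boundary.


int(A) = {x21, x22}, cl(A) = {x20, x21, x22}, ∂A = {x20}.

Closed sets in (X, τ) are complements of opens:
  closed(X, τ) = {∅, {x20}, {x20, x22}, {x20, x21, x22}}.
int(A) = ⋃ {U ∈ τ : U ⊆ A}. Opens contained in A: ∅, {x21}, {x21, x22}.
Taking the union of these: int(A) = {x21, x22}.
cl(A) = ⋂ {C closed : A ⊆ C}. Closed sets containing A: {x20, x21, x22}.
Intersecting these: cl(A) = {x20, x21, x22}.
∂A = cl(A) ∖ int(A) = {x20, x21, x22} ∖ {x21, x22} = {x20}.


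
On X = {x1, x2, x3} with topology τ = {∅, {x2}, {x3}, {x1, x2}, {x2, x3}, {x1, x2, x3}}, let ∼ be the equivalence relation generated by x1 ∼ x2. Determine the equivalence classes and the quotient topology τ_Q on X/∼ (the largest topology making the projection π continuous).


X/∼ = {[x1=x2], [x3]}; |τ_Q| = 4.

Equivalence classes: [x1=x2], [x3].
Quotient map π: X → X/∼ sends x1 ↦ [x1=x2], x2 ↦ [x1=x2], x3 ↦ [x3].
For each subset V ⊆ X/∼, compute π^{-1}(V) ⊆ X and check whether π^{-1}(V) ∈ τ. V is open in τ_Q iff π^{-1}(V) ∈ τ.
  V = {}: π^{-1}(V) = ∅ ∈ τ ✓.
  V = {[x1=x2]}: π^{-1}(V) = {x1, x2} ∈ τ ✓.
  V = {[x3]}: π^{-1}(V) = {x3} ∈ τ ✓.
  V = {[x1=x2], [x3]}: π^{-1}(V) = {x1, x2, x3} ∈ τ ✓.
Open sets in the quotient: τ_Q = {{}, {[x1=x2]}, {[x3]}, {[x1=x2], [x3]}} (4 elements).


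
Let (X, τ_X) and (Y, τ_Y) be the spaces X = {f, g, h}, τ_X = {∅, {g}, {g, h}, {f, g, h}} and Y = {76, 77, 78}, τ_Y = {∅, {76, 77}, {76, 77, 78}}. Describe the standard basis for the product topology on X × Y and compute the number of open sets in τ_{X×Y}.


Basis B = {∅ × ∅, {g} × {76, 77}, {g} × {76, 77, 78}, {g, h} × {76, 77}, {f, g, h} × {76, 77}, {g, h} × {76, 77, 78}, {f, g, h} × {76, 77, 78}}; |τ_{X×Y}| = 10.

Enumerate products U × V with U ∈ τ_X, V ∈ τ_Y (deduplicated):
  ∅ × ∅ = {} (∅)
  {g} × {76, 77} = {(g,76), (g,77)}
  {g} × {76, 77, 78} = {(g,76), (g,77), (g,78)}
  {g, h} × {76, 77} = {(g,76), (g,77), (h,76), (h,77)}
  {f, g, h} × {76, 77} = {(f,76), (f,77), (g,76), (g,77), (h,76), (h,77)}
  {g, h} × {76, 77, 78} = {(g,76), (g,77), (g,78), (h,76), (h,77), (h,78)}
  {f, g, h} × {76, 77, 78} = {(f,76), (f,77), (f,78), (g,76), (g,77), (g,78), (h,76), (h,77), (h,78)}
These 7 distinct sets form the basis B.
Close under arbitrary unions to get τ_{X×Y}; counting gives |τ_{X×Y}| = 10.


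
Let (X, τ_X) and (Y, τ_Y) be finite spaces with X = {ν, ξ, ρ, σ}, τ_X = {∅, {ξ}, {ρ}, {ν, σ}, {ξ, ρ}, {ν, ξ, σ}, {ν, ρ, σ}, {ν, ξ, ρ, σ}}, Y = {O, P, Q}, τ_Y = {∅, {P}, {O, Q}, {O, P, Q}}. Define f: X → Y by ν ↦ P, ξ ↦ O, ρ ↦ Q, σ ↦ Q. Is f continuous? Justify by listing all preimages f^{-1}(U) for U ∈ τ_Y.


f is NOT continuous.

Compute f^{-1}(U) for each U ∈ τ_Y:
  U = ∅: f^{-1}(U) = ∅ ∈ τ_X ✓.
  U = {P}: f^{-1}(U) = {ν} ∉ τ_X ✗.
  U = {O, Q}: f^{-1}(U) = {ξ, ρ, σ} ∉ τ_X ✗.
  U = {O, P, Q}: f^{-1}(U) = {ν, ξ, ρ, σ} ∈ τ_X ✓.
Found U = {P} with f^{-1}(U) = {ν} not in τ_X. Therefore f is NOT continuous.
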